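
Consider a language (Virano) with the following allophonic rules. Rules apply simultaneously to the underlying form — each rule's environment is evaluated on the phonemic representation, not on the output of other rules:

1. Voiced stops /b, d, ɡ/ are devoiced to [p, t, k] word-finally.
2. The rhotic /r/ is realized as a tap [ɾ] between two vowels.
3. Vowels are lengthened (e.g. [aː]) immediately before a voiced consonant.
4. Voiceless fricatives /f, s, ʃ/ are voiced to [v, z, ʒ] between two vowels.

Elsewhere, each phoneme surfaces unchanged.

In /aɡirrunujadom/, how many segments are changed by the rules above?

6

Segments that undergo a rule: /a/ → [aː] (rule 3); /i/ → [iː] (rule 3); /u/ → [uː] (rule 3); /u/ → [uː] (rule 3); /a/ → [aː] (rule 3); /o/ → [oː] (rule 3).
All other segments surface unchanged.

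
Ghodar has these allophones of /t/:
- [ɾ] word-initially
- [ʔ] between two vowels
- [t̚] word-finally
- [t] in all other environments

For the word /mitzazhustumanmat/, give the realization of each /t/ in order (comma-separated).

Occurrence 1 (position 3): no conditioning environment matches → elsewhere allophone [t].
Occurrence 2 (position 10): no conditioning environment matches → elsewhere allophone [t].
Occurrence 3 (position 17): word-finally → [t̚].

[t], [t], [t̚]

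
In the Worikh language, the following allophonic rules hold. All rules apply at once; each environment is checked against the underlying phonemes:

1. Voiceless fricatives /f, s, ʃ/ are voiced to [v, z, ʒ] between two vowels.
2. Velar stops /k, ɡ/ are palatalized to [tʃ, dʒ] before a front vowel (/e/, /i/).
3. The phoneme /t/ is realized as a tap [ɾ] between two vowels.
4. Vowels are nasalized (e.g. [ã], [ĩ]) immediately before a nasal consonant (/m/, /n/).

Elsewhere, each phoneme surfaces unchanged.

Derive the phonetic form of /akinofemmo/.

/a/ — word-initial; rule 4 does not apply here → [a].
Rule 2 applies to /k/ (between /a/ and /i/: before a front vowel) → [tʃ].
/i/ (between /k/ and /n/) occurs before a nasal consonant → [ĩ] by rule 4.
/n/ (between /i/ and /o/) is unaffected → [n].
/o/ (between /n/ and /f/) fails the environment for rule 4, so it stays [o].
/f/ meets the environment for rule 1 (between two vowels) → [v].
/e/ (between /f/ and /m/): before a nasal consonant, so rule 4 applies → [ẽ].
/m/ (between /e/ and /m/) is unaffected → [m].
/m/ — not in any rule's target class → [m].
/o/ (word-final) fails the environment for rule 4, so it stays [o].

[atʃĩnovẽmmo]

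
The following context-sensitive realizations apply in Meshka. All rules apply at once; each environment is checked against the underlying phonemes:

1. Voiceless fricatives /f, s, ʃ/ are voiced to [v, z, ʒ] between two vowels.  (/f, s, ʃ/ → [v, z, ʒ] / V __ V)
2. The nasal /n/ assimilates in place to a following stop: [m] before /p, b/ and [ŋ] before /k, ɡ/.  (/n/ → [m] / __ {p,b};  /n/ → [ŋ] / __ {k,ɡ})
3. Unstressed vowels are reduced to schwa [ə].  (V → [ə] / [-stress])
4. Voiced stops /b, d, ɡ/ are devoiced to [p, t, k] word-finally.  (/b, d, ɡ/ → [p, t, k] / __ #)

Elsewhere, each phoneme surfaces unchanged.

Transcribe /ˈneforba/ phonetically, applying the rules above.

/n/ (word-initial) fails the environment for rule 2, so it stays [n].
/e/ — between /n/ and /f/; rule 3 does not apply here → [e].
Rule 1 applies to /f/ (between /e/ and /o/: between two vowels) → [v].
/o/ (between /f/ and /r/): in an unstressed syllable, so rule 3 applies → [ə].
/r/ — not in any rule's target class → [r].
/b/ — between /r/ and /a/; rule 4 does not apply here → [b].
/a/ (word-final): in an unstressed syllable, so rule 3 applies → [ə].

[ˈnevərbə]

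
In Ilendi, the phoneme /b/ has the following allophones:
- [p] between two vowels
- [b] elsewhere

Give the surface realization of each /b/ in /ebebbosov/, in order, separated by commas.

[p], [b], [b]

Occurrence 1 (position 2): between two vowels → [p].
Occurrence 2 (position 4): no conditioning environment matches → elsewhere allophone [b].
Occurrence 3 (position 5): no conditioning environment matches → elsewhere allophone [b].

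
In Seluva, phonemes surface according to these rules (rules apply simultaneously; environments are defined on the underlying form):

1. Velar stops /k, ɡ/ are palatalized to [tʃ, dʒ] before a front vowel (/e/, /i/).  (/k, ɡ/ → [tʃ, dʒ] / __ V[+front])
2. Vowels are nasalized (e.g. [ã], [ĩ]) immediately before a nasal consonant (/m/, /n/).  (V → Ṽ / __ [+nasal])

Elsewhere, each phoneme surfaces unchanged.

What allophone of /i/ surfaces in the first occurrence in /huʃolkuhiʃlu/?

[i]

/i/ (between /h/ and /ʃ/): rule 2 targets it, but not before a nasal consonant → unchanged [i].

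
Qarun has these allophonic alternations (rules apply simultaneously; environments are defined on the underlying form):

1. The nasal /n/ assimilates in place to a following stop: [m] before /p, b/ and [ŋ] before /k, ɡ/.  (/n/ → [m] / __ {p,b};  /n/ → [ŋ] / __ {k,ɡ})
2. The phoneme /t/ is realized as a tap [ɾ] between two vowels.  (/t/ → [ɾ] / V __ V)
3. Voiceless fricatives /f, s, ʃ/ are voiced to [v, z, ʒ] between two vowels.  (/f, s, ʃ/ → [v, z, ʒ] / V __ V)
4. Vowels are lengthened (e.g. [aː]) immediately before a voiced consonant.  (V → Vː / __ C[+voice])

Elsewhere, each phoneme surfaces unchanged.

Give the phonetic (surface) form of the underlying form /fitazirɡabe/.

/f/ — word-initial; rule 3 does not apply here → [f].
/i/ (between /f/ and /t/): rule 4 targets it, but not before a voiced consonant → unchanged [i].
/t/ — between /i/ and /a/, between two vowels — surfaces as [ɾ] (rule 2).
/a/ meets the environment for rule 4 (before a voiced consonant) → [aː].
/z/ stays [z].
/i/ — between /z/ and /r/, before a voiced consonant — surfaces as [iː] (rule 4).
/r/ — not in any rule's target class → [r].
/ɡ/ (between /r/ and /a/) is unaffected → [ɡ].
/a/ (between /ɡ/ and /b/): before a voiced consonant, so rule 4 applies → [aː].
/b/ — not in any rule's target class → [b].
/e/ (word-final): rule 4 targets it, but not before a voiced consonant → unchanged [e].

[fiɾaːziːrɡaːbe]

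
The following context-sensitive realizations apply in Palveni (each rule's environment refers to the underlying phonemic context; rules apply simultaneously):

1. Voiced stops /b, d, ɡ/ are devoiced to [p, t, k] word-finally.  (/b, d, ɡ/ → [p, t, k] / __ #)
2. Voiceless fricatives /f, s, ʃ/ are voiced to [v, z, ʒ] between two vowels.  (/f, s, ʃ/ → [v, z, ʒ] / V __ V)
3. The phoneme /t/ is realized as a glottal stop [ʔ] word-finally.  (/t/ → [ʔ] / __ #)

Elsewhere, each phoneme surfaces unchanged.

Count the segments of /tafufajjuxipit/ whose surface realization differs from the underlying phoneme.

Segments that undergo a rule: /f/ → [v] (rule 2); /f/ → [v] (rule 2); /t/ → [ʔ] (rule 3).
All other segments surface unchanged.

3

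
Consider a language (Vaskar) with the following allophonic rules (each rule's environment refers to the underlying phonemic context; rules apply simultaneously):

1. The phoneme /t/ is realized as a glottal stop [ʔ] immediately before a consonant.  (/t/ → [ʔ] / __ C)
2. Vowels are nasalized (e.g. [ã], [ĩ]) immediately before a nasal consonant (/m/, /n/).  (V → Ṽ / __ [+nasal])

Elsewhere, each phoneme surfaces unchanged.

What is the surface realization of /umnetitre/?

/u/ meets the environment for rule 2 (before a nasal consonant) → [ũ].
/e/ (between /n/ and /t/) is in the target of rule 2 but the environment (before a nasal consonant) is not met → [e].
/t/ (between /e/ and /i/) fails the environment for rule 1, so it stays [t].
/i/ (between /t/ and /t/): rule 2 targets it, but not before a nasal consonant → unchanged [i].
/t/ (between /i/ and /r/): immediately before a consonant, so rule 1 applies → [ʔ].
/e/ (word-final) is in the target of rule 2 but the environment (before a nasal consonant) is not met → [e].

[ũmnetiʔre]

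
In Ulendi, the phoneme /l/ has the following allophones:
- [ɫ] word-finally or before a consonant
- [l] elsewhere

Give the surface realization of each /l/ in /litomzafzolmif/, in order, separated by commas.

[l], [ɫ]

Occurrence 1 (position 1): no conditioning environment matches → elsewhere allophone [l].
Occurrence 2 (position 11): word-finally or before a consonant → [ɫ].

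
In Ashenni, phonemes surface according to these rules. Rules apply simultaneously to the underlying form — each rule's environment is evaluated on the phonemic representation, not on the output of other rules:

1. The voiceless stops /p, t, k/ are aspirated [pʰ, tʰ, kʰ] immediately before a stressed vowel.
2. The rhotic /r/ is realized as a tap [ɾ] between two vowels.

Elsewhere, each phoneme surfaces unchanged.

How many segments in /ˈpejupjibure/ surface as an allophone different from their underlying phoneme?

Segments that undergo a rule: /p/ → [pʰ] (rule 1); /r/ → [ɾ] (rule 2).
All other segments surface unchanged.

2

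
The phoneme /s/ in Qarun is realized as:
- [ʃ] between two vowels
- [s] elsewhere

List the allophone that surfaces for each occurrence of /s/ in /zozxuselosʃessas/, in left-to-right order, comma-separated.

[ʃ], [s], [s], [s], [s]

Occurrence 1 (position 6): between two vowels → [ʃ].
Occurrence 2 (position 10): no conditioning environment matches → elsewhere allophone [s].
Occurrence 3 (position 13): no conditioning environment matches → elsewhere allophone [s].
Occurrence 4 (position 14): no conditioning environment matches → elsewhere allophone [s].
Occurrence 5 (position 16): no conditioning environment matches → elsewhere allophone [s].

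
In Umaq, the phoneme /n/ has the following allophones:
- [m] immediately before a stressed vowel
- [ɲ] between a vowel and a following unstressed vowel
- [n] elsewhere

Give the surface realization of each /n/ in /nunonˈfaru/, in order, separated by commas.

Occurrence 1 (position 1): no conditioning environment matches → elsewhere allophone [n].
Occurrence 2 (position 3): between a vowel and a following unstressed vowel → [ɲ].
Occurrence 3 (position 5): no conditioning environment matches → elsewhere allophone [n].

[n], [ɲ], [n]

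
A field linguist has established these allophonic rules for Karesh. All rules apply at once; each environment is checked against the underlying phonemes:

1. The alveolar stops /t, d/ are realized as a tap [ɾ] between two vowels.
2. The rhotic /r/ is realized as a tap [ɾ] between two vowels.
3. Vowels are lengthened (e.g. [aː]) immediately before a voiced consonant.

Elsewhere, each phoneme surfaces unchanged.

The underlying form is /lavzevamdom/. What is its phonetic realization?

/l/ — not in any rule's target class → [l].
/a/ meets the environment for rule 3 (before a voiced consonant) → [aː].
/v/ stays [v].
/z/ stays [z].
/e/ meets the environment for rule 3 (before a voiced consonant) → [eː].
/v/ — not in any rule's target class → [v].
/a/ — between /v/ and /m/, before a voiced consonant — surfaces as [aː] (rule 3).
/m/ — not in any rule's target class → [m].
/d/ — between /m/ and /o/; rule 1 does not apply here → [d].
/o/ meets the environment for rule 3 (before a voiced consonant) → [oː].
/m/ — not in any rule's target class → [m].

[laːvzeːvaːmdoːm]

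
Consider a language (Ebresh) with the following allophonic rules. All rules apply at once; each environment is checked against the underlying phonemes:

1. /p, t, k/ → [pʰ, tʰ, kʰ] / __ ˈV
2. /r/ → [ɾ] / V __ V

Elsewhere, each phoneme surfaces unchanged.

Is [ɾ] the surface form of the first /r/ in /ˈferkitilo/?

No

/r/ (between /e/ and /k/) fails the environment for rule 2, so it stays [r].
The actual realization is [r], not [ɾ].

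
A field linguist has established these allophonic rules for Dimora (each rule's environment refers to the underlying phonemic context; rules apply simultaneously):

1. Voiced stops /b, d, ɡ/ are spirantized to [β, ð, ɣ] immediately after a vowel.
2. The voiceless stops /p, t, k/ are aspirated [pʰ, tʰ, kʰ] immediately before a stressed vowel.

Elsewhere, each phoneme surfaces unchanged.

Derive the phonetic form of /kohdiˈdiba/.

/k/ — word-initial; rule 2 does not apply here → [k].
/o/ (between /k/ and /h/) is unaffected → [o].
/h/ (between /o/ and /d/): no rule targets it → [h].
/d/ — between /h/ and /i/; rule 1 does not apply here → [d].
/i/ (between /d/ and /d/): no rule targets it → [i].
Rule 1 applies to /d/ (between /i/ and /i/: immediately after a vowel) → [ð].
/i/ — not in any rule's target class → [i].
/b/ meets the environment for rule 1 (immediately after a vowel) → [β].
/a/ (word-final) is unaffected → [a].

[kohdiˈðiβa]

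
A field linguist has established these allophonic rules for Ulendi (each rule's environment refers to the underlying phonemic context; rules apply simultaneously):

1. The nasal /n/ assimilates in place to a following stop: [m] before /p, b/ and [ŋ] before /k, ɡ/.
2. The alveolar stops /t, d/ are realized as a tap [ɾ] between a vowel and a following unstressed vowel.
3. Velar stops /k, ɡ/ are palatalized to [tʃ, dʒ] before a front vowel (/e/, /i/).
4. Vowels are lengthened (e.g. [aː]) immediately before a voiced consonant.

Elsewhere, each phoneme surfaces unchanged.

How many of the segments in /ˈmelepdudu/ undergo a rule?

3

Segments that undergo a rule: /e/ → [eː] (rule 4); /u/ → [uː] (rule 4); /d/ → [ɾ] (rule 2).
All other segments surface unchanged.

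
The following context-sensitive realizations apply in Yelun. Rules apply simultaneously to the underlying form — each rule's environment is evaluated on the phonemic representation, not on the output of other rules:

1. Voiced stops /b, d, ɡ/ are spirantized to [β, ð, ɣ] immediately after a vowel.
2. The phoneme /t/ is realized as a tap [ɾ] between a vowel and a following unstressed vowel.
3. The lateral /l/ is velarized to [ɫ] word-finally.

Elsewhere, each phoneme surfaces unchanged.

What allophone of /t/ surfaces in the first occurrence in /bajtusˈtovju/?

[t]

/t/ (between /j/ and /u/) fails the environment for rule 2, so it stays [t].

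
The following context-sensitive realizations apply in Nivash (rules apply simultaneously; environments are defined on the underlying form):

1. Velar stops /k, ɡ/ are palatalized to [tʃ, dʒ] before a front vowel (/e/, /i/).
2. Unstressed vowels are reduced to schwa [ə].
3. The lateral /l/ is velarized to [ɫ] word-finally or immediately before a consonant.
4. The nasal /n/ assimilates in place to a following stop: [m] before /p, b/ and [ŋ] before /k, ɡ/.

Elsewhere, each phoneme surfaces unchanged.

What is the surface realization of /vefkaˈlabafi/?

/v/ — not in any rule's target class → [v].
Rule 2 applies to /e/ (between /v/ and /f/: in an unstressed syllable) → [ə].
/f/ — not in any rule's target class → [f].
/k/ (between /f/ and /a/) is in the target of rule 1 but the environment (before a front vowel) is not met → [k].
Rule 2 applies to /a/ (between /k/ and /l/: in an unstressed syllable) → [ə].
/l/ (between /a/ and /a/): rule 3 targets it, but not word-finally or immediately before a consonant → unchanged [l].
/a/ — between /l/ and /b/; rule 2 does not apply here → [a].
/b/ — not in any rule's target class → [b].
/a/ (between /b/ and /f/) occurs in an unstressed syllable → [ə] by rule 2.
/f/ stays [f].
/i/ meets the environment for rule 2 (in an unstressed syllable) → [ə].

[vəfkəˈlabəfə]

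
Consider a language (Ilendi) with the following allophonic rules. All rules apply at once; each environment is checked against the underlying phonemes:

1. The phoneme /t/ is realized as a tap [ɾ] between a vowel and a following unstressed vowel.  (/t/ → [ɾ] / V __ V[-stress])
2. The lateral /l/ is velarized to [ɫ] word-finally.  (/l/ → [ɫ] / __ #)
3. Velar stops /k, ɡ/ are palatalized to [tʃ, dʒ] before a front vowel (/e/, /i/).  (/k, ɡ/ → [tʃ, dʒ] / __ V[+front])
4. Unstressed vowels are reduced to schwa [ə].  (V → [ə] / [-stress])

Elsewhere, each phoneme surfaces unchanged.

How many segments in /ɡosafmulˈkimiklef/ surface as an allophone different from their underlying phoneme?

Segments that undergo a rule: /o/ → [ə] (rule 4); /a/ → [ə] (rule 4); /u/ → [ə] (rule 4); /k/ → [tʃ] (rule 3); /i/ → [ə] (rule 4); /e/ → [ə] (rule 4).
All other segments surface unchanged.

6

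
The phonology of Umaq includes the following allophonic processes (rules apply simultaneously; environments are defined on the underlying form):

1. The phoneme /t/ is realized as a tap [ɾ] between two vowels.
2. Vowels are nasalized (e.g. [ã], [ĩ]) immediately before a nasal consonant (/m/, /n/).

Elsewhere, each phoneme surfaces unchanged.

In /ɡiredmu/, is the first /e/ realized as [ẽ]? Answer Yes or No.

No

/e/ (between /r/ and /d/): rule 2 targets it, but not before a nasal consonant → unchanged [e].
The actual realization is [e], not [ẽ].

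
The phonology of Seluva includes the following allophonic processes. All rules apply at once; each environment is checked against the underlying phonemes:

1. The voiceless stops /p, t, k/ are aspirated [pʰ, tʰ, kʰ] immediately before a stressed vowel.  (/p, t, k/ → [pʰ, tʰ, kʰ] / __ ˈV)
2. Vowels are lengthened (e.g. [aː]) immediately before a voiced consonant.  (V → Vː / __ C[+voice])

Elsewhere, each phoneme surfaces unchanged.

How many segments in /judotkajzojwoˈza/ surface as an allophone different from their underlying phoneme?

4

Segments that undergo a rule: /u/ → [uː] (rule 2); /a/ → [aː] (rule 2); /o/ → [oː] (rule 2); /o/ → [oː] (rule 2).
All other segments surface unchanged.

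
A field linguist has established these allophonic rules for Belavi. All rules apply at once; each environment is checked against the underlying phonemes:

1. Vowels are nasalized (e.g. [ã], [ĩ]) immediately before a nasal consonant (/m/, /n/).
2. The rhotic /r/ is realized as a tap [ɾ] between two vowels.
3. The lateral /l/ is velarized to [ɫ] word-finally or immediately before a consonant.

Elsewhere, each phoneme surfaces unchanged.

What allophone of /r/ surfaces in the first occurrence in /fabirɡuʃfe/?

[r]

/r/ (between /i/ and /ɡ/) is in the target of rule 2 but the environment (between two vowels) is not met → [r].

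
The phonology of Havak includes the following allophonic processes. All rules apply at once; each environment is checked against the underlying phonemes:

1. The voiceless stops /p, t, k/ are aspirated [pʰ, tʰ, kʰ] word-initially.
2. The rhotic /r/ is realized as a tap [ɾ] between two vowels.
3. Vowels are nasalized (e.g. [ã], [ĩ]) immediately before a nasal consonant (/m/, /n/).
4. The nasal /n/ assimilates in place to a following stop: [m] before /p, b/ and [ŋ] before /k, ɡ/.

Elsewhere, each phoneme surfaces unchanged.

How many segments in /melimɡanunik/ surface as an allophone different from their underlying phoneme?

3

Segments that undergo a rule: /i/ → [ĩ] (rule 3); /a/ → [ã] (rule 3); /u/ → [ũ] (rule 3).
All other segments surface unchanged.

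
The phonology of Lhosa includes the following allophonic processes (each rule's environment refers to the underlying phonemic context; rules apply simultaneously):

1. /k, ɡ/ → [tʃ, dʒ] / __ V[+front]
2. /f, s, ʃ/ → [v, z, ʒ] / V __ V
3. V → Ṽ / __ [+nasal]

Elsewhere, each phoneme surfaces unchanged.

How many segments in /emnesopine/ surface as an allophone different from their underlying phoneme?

3

Segments that undergo a rule: /e/ → [ẽ] (rule 3); /s/ → [z] (rule 2); /i/ → [ĩ] (rule 3).
All other segments surface unchanged.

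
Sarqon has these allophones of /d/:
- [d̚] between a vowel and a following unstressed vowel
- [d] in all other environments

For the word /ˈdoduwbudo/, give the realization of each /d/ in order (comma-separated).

Occurrence 1 (position 1): no conditioning environment matches → elsewhere allophone [d].
Occurrence 2 (position 3): between a vowel and a following unstressed vowel → [d̚].
Occurrence 3 (position 8): between a vowel and a following unstressed vowel → [d̚].

[d], [d̚], [d̚]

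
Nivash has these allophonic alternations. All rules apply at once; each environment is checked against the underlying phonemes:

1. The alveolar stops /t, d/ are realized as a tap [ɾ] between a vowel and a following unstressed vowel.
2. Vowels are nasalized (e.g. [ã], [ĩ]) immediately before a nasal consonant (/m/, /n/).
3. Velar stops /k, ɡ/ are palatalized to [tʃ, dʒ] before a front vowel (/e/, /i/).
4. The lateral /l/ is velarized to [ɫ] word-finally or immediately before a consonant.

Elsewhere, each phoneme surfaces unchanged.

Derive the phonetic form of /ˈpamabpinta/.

/p/ (word-initial): no rule targets it → [p].
Rule 2 applies to /a/ (between /p/ and /m/: before a nasal consonant) → [ã].
/m/ stays [m].
/a/ (between /m/ and /b/) is in the target of rule 2 but the environment (before a nasal consonant) is not met → [a].
/b/ — not in any rule's target class → [b].
/p/ (between /b/ and /i/): no rule targets it → [p].
/i/ — between /p/ and /n/, before a nasal consonant — surfaces as [ĩ] (rule 2).
/n/ stays [n].
/t/ — between /n/ and /a/; rule 1 does not apply here → [t].
/a/ (word-final): rule 2 targets it, but not before a nasal consonant → unchanged [a].

[ˈpãmabpĩnta]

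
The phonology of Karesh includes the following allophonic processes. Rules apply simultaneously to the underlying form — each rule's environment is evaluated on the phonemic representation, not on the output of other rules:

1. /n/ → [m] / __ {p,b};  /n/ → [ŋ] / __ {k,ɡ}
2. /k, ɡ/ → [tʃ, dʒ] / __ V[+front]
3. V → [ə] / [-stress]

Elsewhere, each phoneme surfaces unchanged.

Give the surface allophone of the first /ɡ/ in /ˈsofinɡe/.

[dʒ]

/ɡ/ (between /n/ and /e/) occurs before a front vowel → [dʒ] by rule 2.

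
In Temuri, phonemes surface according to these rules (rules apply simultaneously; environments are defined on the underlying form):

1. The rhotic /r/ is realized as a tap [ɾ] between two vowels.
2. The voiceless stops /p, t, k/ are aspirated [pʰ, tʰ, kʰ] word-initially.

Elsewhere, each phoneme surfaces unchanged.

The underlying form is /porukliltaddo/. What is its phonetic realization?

[pʰoɾukliltaddo]

/p/ (word-initial): word-initially, so rule 2 applies → [pʰ].
/o/ (between /p/ and /r/) is unaffected → [o].
Rule 1 applies to /r/ (between /o/ and /u/: between two vowels) → [ɾ].
/u/ — not in any rule's target class → [u].
/k/ — between /u/ and /l/; rule 2 does not apply here → [k].
/l/ (between /k/ and /i/): no rule targets it → [l].
/i/ — not in any rule's target class → [i].
/l/ (between /i/ and /t/) is unaffected → [l].
/t/ — between /l/ and /a/; rule 2 does not apply here → [t].
/a/ stays [a].
/d/ — not in any rule's target class → [d].
/d/ stays [d].
/o/ stays [o].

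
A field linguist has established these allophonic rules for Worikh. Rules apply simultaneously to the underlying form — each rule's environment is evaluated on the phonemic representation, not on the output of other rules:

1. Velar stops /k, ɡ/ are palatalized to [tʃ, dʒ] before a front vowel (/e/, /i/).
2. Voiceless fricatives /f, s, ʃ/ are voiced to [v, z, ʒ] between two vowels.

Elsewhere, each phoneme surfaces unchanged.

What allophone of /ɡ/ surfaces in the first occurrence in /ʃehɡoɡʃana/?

[ɡ]

/ɡ/ (between /h/ and /o/): rule 1 targets it, but not before a front vowel → unchanged [ɡ].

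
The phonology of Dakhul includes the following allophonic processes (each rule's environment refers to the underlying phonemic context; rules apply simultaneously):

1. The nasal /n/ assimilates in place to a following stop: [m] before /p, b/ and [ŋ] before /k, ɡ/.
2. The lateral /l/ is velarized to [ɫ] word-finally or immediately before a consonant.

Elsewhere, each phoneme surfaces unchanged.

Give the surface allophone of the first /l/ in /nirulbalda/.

[ɫ]

/l/ (between /u/ and /b/) occurs word-finally or immediately before a consonant → [ɫ] by rule 2.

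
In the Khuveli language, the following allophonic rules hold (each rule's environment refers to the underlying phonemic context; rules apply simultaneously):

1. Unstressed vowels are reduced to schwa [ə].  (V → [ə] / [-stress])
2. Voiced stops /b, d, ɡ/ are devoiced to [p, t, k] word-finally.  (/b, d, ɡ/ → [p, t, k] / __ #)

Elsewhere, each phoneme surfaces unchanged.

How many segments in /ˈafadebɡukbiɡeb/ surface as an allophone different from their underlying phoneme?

6

Segments that undergo a rule: /a/ → [ə] (rule 1); /e/ → [ə] (rule 1); /u/ → [ə] (rule 1); /i/ → [ə] (rule 1); /e/ → [ə] (rule 1); /b/ → [p] (rule 2).
All other segments surface unchanged.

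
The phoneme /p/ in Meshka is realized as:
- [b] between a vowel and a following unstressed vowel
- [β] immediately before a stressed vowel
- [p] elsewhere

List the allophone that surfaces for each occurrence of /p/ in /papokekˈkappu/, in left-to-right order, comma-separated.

[p], [b], [p], [p]

Occurrence 1 (position 1): no conditioning environment matches → elsewhere allophone [p].
Occurrence 2 (position 3): between a vowel and a following unstressed vowel → [b].
Occurrence 3 (position 10): no conditioning environment matches → elsewhere allophone [p].
Occurrence 4 (position 11): no conditioning environment matches → elsewhere allophone [p].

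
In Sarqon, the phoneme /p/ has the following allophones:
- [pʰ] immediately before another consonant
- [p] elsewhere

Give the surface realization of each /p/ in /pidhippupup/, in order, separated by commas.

Occurrence 1 (position 1): no conditioning environment matches → elsewhere allophone [p].
Occurrence 2 (position 6): immediately before another consonant → [pʰ].
Occurrence 3 (position 7): no conditioning environment matches → elsewhere allophone [p].
Occurrence 4 (position 9): no conditioning environment matches → elsewhere allophone [p].
Occurrence 5 (position 11): no conditioning environment matches → elsewhere allophone [p].

[p], [pʰ], [p], [p], [p]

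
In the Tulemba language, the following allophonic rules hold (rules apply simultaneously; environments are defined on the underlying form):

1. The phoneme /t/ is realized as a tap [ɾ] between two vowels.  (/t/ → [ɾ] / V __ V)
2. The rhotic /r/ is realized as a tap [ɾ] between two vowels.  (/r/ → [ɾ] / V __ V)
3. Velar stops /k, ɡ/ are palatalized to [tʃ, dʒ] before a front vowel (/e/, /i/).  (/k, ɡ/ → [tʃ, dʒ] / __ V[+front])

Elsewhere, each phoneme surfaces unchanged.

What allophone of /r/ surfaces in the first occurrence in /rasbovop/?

/r/ (word-initial) is in the target of rule 2 but the environment (between two vowels) is not met → [r].

[r]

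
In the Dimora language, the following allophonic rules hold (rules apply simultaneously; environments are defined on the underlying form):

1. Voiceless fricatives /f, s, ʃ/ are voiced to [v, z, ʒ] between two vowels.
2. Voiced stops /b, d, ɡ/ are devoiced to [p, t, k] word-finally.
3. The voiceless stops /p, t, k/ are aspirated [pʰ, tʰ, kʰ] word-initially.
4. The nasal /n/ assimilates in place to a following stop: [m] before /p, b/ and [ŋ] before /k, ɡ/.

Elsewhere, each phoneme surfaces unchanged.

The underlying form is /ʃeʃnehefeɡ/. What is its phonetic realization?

/ʃ/ — word-initial; rule 1 does not apply here → [ʃ].
/e/ — not in any rule's target class → [e].
/ʃ/ (between /e/ and /n/) is in the target of rule 1 but the environment (between two vowels) is not met → [ʃ].
/n/ (between /ʃ/ and /e/) is in the target of rule 4 but the environment (before a labial or velar stop) is not met → [n].
/e/ stays [e].
/h/ stays [h].
/e/ stays [e].
/f/ (between /e/ and /e/): between two vowels, so rule 1 applies → [v].
/e/ — not in any rule's target class → [e].
/ɡ/ (word-final) occurs word-finally → [k] by rule 2.

[ʃeʃnehevek]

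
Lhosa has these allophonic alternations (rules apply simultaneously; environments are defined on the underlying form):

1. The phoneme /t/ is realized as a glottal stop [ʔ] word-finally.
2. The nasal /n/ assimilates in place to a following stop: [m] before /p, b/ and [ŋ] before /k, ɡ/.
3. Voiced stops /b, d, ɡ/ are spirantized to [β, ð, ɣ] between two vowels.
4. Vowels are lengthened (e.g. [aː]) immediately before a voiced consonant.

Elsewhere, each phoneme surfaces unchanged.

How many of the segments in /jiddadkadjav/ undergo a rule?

Segments that undergo a rule: /i/ → [iː] (rule 4); /a/ → [aː] (rule 4); /a/ → [aː] (rule 4); /a/ → [aː] (rule 4).
All other segments surface unchanged.

4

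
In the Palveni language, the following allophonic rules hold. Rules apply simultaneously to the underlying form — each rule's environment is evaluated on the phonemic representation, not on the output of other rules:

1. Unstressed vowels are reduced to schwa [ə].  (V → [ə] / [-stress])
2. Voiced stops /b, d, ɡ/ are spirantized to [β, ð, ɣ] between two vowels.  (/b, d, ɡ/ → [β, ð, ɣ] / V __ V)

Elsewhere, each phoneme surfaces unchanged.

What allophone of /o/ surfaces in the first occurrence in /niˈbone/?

/o/ (between /b/ and /n/) is in the target of rule 1 but the environment (in an unstressed syllable) is not met → [o].

[o]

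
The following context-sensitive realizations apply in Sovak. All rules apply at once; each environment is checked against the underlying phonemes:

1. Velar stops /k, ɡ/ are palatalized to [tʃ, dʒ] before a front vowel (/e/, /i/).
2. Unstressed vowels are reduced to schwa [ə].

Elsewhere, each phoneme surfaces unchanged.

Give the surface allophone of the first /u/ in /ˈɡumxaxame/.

/u/ (between /ɡ/ and /m/): rule 2 targets it, but not in an unstressed syllable → unchanged [u].

[u]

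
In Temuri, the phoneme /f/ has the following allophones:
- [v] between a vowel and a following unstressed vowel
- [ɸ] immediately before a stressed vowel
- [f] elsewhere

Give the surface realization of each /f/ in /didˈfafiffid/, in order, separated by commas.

Occurrence 1 (position 4): immediately before a stressed vowel → [ɸ].
Occurrence 2 (position 6): between a vowel and a following unstressed vowel → [v].
Occurrence 3 (position 8): no conditioning environment matches → elsewhere allophone [f].
Occurrence 4 (position 9): no conditioning environment matches → elsewhere allophone [f].

[ɸ], [v], [f], [f]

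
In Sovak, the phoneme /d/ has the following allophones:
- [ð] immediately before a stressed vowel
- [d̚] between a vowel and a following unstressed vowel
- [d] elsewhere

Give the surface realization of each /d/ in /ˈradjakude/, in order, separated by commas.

Occurrence 1 (position 3): no conditioning environment matches → elsewhere allophone [d].
Occurrence 2 (position 8): between a vowel and a following unstressed vowel → [d̚].

[d], [d̚]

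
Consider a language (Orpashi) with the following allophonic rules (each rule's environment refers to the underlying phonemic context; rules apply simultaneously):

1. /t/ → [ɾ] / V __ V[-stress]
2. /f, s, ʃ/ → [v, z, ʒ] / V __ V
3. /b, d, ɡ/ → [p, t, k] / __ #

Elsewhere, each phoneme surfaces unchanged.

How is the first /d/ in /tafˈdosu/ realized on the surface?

/d/ (between /f/ and /o/): rule 3 targets it, but not word-finally → unchanged [d].

[d]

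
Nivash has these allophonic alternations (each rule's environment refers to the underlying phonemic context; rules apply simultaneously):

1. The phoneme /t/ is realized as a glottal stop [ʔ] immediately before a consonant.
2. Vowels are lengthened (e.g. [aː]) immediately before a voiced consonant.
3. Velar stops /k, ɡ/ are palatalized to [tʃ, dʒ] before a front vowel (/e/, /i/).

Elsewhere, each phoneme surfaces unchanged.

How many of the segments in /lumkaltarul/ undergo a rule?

Segments that undergo a rule: /u/ → [uː] (rule 2); /a/ → [aː] (rule 2); /a/ → [aː] (rule 2); /u/ → [uː] (rule 2).
All other segments surface unchanged.

4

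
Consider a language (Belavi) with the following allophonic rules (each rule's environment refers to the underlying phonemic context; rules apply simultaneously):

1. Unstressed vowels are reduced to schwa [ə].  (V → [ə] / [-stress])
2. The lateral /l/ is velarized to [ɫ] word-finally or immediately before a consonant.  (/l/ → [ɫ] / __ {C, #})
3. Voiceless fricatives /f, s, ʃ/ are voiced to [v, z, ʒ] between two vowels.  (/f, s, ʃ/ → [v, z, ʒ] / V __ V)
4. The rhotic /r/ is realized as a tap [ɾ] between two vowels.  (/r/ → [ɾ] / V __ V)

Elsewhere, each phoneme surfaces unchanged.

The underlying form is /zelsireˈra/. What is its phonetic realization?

[zəɫsəɾəˈɾa]

/z/ (word-initial) is unaffected → [z].
/e/ meets the environment for rule 1 (in an unstressed syllable) → [ə].
Rule 2 applies to /l/ (between /e/ and /s/: word-finally or immediately before a consonant) → [ɫ].
/s/ (between /l/ and /i/): rule 3 targets it, but not between two vowels → unchanged [s].
/i/ meets the environment for rule 1 (in an unstressed syllable) → [ə].
Rule 4 applies to /r/ (between /i/ and /e/: between two vowels) → [ɾ].
Rule 1 applies to /e/ (between /r/ and /r/: in an unstressed syllable) → [ə].
/r/ (between /e/ and /a/) occurs between two vowels → [ɾ] by rule 4.
/a/ — word-final; rule 1 does not apply here → [a].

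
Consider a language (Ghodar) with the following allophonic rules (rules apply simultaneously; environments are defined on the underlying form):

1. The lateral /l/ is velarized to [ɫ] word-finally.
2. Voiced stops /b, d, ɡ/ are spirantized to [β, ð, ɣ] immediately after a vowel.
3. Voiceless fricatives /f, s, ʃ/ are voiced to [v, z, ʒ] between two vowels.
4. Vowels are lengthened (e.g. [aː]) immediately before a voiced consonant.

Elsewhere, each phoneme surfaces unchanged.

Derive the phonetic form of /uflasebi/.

[uflazeːβi]

/u/ (word-initial) is in the target of rule 4 but the environment (before a voiced consonant) is not met → [u].
/f/ (between /u/ and /l/): rule 3 targets it, but not between two vowels → unchanged [f].
/l/ (between /f/ and /a/): rule 1 targets it, but not word-finally → unchanged [l].
/a/ (between /l/ and /s/) fails the environment for rule 4, so it stays [a].
/s/ (between /a/ and /e/): between two vowels, so rule 3 applies → [z].
Rule 4 applies to /e/ (between /s/ and /b/: before a voiced consonant) → [eː].
/b/ — between /e/ and /i/, immediately after a vowel — surfaces as [β] (rule 2).
/i/ (word-final) fails the environment for rule 4, so it stays [i].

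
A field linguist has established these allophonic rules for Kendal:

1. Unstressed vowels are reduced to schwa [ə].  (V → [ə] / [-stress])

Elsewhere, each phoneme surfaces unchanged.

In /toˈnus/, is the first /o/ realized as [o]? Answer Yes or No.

/o/ meets the environment for rule 1 (in an unstressed syllable) → [ə].
The actual realization is [ə], not [o].

No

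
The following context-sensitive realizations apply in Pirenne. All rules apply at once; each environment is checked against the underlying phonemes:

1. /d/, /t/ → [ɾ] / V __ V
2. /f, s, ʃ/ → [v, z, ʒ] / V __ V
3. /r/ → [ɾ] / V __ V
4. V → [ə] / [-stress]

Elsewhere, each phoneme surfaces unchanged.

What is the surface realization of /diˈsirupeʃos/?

[dəˈziɾəpəʒəs]

/d/ — word-initial; rule 1 does not apply here → [d].
Rule 4 applies to /i/ (between /d/ and /s/: in an unstressed syllable) → [ə].
/s/ — between /i/ and /i/, between two vowels — surfaces as [z] (rule 2).
/i/ (between /s/ and /r/) fails the environment for rule 4, so it stays [i].
Rule 3 applies to /r/ (between /i/ and /u/: between two vowels) → [ɾ].
/u/ (between /r/ and /p/): in an unstressed syllable, so rule 4 applies → [ə].
/p/ (between /u/ and /e/) is unaffected → [p].
/e/ meets the environment for rule 4 (in an unstressed syllable) → [ə].
/ʃ/ — between /e/ and /o/, between two vowels — surfaces as [ʒ] (rule 2).
/o/ (between /ʃ/ and /s/): in an unstressed syllable, so rule 4 applies → [ə].
/s/ (word-final): rule 2 targets it, but not between two vowels → unchanged [s].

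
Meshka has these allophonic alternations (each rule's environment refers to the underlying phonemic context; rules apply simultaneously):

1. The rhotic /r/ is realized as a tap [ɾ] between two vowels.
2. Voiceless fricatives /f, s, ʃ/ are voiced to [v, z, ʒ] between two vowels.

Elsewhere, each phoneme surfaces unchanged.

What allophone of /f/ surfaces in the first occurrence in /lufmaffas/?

/f/ (between /u/ and /m/): rule 2 targets it, but not between two vowels → unchanged [f].

[f]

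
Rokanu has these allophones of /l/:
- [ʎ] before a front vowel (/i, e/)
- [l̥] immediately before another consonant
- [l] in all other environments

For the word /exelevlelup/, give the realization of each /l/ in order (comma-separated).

[ʎ], [ʎ], [l]

Occurrence 1 (position 4): before a front vowel (/i, e/) → [ʎ].
Occurrence 2 (position 7): before a front vowel (/i, e/) → [ʎ].
Occurrence 3 (position 9): no conditioning environment matches → elsewhere allophone [l].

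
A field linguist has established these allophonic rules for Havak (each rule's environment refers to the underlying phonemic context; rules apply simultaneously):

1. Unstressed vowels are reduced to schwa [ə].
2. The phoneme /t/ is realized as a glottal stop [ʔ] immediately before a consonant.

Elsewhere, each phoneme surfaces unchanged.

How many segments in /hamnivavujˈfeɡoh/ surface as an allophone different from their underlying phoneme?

5

Segments that undergo a rule: /a/ → [ə] (rule 1); /i/ → [ə] (rule 1); /a/ → [ə] (rule 1); /u/ → [ə] (rule 1); /o/ → [ə] (rule 1).
All other segments surface unchanged.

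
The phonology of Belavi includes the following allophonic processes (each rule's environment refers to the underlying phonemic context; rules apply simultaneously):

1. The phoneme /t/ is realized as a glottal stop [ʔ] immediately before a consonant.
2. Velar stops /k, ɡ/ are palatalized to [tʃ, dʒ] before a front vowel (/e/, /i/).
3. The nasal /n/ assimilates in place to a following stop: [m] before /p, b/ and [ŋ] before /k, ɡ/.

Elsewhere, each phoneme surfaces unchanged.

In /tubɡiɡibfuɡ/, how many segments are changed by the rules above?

2

Segments that undergo a rule: /ɡ/ → [dʒ] (rule 2); /ɡ/ → [dʒ] (rule 2).
All other segments surface unchanged.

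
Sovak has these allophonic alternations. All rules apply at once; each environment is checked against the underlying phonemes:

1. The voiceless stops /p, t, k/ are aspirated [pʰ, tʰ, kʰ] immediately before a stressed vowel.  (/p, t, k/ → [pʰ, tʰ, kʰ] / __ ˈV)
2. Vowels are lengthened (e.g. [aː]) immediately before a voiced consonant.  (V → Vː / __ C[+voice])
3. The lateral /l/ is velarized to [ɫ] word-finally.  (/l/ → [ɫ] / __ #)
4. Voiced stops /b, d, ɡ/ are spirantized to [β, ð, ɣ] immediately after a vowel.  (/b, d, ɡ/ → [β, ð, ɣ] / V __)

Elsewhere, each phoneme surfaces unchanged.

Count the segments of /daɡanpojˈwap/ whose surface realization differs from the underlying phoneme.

Segments that undergo a rule: /a/ → [aː] (rule 2); /ɡ/ → [ɣ] (rule 4); /a/ → [aː] (rule 2); /o/ → [oː] (rule 2).
All other segments surface unchanged.

4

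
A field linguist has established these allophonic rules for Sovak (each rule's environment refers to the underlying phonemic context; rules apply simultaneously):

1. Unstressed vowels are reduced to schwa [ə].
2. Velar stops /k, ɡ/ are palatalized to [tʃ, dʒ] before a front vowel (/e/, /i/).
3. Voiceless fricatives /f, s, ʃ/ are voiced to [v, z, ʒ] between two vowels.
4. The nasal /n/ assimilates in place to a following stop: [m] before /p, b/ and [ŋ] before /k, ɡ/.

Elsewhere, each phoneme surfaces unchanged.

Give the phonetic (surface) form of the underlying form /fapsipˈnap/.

[fəpsəpˈnap]

/f/ (word-initial) is in the target of rule 3 but the environment (between two vowels) is not met → [f].
/a/ (between /f/ and /p/): in an unstressed syllable, so rule 1 applies → [ə].
/p/ stays [p].
/s/ (between /p/ and /i/): rule 3 targets it, but not between two vowels → unchanged [s].
/i/ — between /s/ and /p/, in an unstressed syllable — surfaces as [ə] (rule 1).
/p/ stays [p].
/n/ (between /p/ and /a/) is in the target of rule 4 but the environment (before a labial or velar stop) is not met → [n].
/a/ (between /n/ and /p/): rule 1 targets it, but not in an unstressed syllable → unchanged [a].
/p/ (word-final) is unaffected → [p].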